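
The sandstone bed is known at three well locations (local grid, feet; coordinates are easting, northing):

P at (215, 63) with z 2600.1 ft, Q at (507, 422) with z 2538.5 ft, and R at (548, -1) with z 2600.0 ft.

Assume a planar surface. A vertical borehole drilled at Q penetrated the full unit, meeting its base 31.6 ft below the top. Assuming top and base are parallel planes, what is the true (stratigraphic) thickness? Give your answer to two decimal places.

31.25 ft

Let the plane be z = a·easting + b·northing + c.
Q−P: 292a + 359b = −61.6;  R−P: 333a − 64b = −0.1.
Solving gives a = −0.02878, b = −0.14818.
|∇z| = √(a²+b²) = 0.15095, so dip δ = arctan(0.15095) = 8.58°.
True thickness = vertical thickness × cos δ = 31.6 × cos 8.58° = 31.25 ft.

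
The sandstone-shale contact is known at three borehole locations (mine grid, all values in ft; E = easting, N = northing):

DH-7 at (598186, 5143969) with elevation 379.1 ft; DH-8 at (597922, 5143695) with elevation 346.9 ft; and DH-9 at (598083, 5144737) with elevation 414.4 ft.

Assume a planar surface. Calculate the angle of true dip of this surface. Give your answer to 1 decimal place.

Let the plane be z = a·E + b·N + c.
DH-8−DH-7: −264a − 274b = −32.2;  DH-9−DH-7: −103a + 768b = 35.3.
Solving gives a = 0.06519, b = 0.05471.
Gradient magnitude |∇z| = √(a² + b²) = √(0.00425 + 0.00299) = 0.08510.
True dip = arctan(0.08510) = 4.9°, dipping toward SW (azimuth ≈ 230°).

4.9°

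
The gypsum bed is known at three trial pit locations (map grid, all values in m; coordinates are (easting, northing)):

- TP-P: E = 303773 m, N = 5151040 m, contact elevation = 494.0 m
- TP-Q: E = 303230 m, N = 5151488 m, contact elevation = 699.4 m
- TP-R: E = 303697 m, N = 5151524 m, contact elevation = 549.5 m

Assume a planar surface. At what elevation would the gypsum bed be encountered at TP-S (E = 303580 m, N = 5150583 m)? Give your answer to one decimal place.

Two edge vectors: TP-P→TP-Q = (-543, 448, 205.4), TP-P→TP-R = (-76, 484, 55.5).
Normal n = (TP-P→TP-Q) × (TP-P→TP-R) = (-74549.6, 14526.1, -228764).
So ∂z/∂E = −n_x/n_z = −0.325879946 and ∂z/∂N = −n_y/n_z = 0.063498190.
Intercept c from TP-P: 494 + 98993.53 − 327081.72 = −227594.19.
At (303580, 5150583): z = −98930.6 + 327052.7 − 227594.19 = 527.9 m.

527.9 m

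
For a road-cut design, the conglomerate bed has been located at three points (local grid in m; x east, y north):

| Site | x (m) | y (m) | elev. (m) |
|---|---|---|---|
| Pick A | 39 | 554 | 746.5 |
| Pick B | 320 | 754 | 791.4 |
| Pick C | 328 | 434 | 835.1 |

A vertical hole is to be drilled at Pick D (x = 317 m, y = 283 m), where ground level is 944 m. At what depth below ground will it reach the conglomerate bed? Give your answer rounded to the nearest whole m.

Let the plane be z = a·x + b·y + c.
Pick B−Pick A: 281a + 200b = 44.9;  Pick C−Pick A: 289a − 120b = 88.6.
Solving gives a = 0.25249, b = −0.13025.
Then c = 746.5 − a·39 − b·554 = 808.81.
At (317, 283): z_contact = 80.0 − 36.9 + 808.81 = 852.0 m.
Depth below ground = 944 − 852.0 = 92 m.

92 m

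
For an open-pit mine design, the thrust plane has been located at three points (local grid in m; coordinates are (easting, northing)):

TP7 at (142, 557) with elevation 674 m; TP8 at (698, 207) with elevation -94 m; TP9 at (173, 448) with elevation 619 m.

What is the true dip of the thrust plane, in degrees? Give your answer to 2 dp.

Two edge vectors: TP7→TP8 = (556, -350, -768), TP7→TP9 = (31, -109, -55).
Normal n = (TP7→TP8) × (TP7→TP9) = (-64462, 6772, -49754).
So ∂z/∂E = −n_x/n_z = −1.29561 and ∂z/∂N = −n_y/n_z = 0.13611.
Gradient magnitude |∇z| = √(a² + b²) = √(1.67862 + 0.01853) = 1.30274.
True dip = arctan(1.30274) = 52.49°, dipping toward E (azimuth ≈ 096°).

52.49°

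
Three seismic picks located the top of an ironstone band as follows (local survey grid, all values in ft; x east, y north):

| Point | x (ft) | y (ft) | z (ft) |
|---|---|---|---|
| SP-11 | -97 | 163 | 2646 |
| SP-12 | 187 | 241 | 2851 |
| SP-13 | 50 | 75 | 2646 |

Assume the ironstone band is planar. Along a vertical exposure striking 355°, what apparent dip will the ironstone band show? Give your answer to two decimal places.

37.96°

Let the plane be z = a·x + b·y + c.
SP-12−SP-11: 284a + 78b = 205;  SP-13−SP-11: 147a − 88b = 0.
Solving gives a = 0.49482, b = 0.82657.
Unit vector along 355° is (sin 355°, cos 355°) = (-0.0872, 0.9962).
Slope in that direction = a·(-0.0872) + b·(0.9962) = 0.78030.
Apparent dip = arctan|0.78030| = 37.96° (true dip is 43.9°, so apparent ≤ true as expected).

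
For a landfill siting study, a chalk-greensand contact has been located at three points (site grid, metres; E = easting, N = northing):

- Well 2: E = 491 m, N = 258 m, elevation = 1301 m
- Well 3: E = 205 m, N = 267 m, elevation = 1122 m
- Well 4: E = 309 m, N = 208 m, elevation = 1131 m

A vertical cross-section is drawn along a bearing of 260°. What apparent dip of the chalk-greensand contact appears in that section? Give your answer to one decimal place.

Two edge vectors: Well 2→Well 3 = (-286, 9, -179), Well 2→Well 4 = (-182, -50, -170).
Normal n = (Well 2→Well 3) × (Well 2→Well 4) = (-10480, -16042, 15938).
So ∂z/∂E = −n_x/n_z = 0.65755 and ∂z/∂N = −n_y/n_z = 1.00653.
Unit vector along 260° is (sin 260°, cos 260°) = (-0.9848, -0.1736).
Slope in that direction = a·(-0.9848) + b·(-0.1736) = −0.82234.
Apparent dip = arctan|0.82234| = 39.4° (true dip is 50.2°, so apparent ≤ true as expected).

39.4°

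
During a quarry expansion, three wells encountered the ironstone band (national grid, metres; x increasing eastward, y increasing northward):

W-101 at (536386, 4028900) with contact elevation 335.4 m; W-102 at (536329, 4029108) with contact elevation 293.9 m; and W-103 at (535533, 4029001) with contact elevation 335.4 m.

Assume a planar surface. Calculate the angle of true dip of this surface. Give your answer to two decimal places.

11.73°

Let the plane be z = a·x + b·y + c.
W-102−W-101: −57a + 208b = −41.5;  W-103−W-101: −853a + 101b = 0.
Solving gives a = −0.02442, b = −0.20621.
Gradient magnitude |∇z| = √(a² + b²) = √(0.00060 + 0.04252) = 0.20765.
True dip = arctan(0.20765) = 11.73°, dipping toward N (azimuth ≈ 007°).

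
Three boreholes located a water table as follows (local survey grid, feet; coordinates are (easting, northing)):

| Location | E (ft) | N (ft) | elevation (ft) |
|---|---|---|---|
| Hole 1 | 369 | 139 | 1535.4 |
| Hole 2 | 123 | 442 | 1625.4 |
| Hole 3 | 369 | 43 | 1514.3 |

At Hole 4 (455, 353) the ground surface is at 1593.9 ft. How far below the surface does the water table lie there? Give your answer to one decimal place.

19.6 ft

Two edge vectors: Hole 1→Hole 2 = (-246, 303, 90), Hole 1→Hole 3 = (0, -96, -21.1).
Normal n = (Hole 1→Hole 2) × (Hole 1→Hole 3) = (2246.7, -5190.6, 23616).
So ∂z/∂E = −n_x/n_z = −0.09513 and ∂z/∂N = −n_y/n_z = 0.21979.
Intercept c from Hole 1: 1535.4 + 35.10 − 30.55 = 1539.95.
At (455, 353): z_contact = −43.29 + 77.59 + 1539.95 = 1574.25 ft.
Depth below ground = 1593.9 − 1574.25 = 19.6 ft.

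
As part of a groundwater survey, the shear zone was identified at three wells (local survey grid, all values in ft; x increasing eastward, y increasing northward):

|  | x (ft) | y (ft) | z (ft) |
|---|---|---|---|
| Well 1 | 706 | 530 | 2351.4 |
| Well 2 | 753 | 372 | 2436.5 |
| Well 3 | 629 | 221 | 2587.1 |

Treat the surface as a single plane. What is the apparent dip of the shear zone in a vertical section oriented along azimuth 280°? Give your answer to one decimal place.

16.1°

Two edge vectors: Well 1→Well 2 = (47, -158, 85.1), Well 1→Well 3 = (-77, -309, 235.7).
Normal n = (Well 1→Well 2) × (Well 1→Well 3) = (-10944.7, -17630.6, -26689).
So ∂z/∂x = −n_x/n_z = −0.41008 and ∂z/∂y = −n_y/n_z = −0.66059.
Unit vector along 280° is (sin 280°, cos 280°) = (-0.9848, 0.1736).
Slope in that direction = a·(-0.9848) + b·(0.1736) = 0.28914.
Apparent dip = arctan|0.28914| = 16.1° (true dip is 37.9°, so apparent ≤ true as expected).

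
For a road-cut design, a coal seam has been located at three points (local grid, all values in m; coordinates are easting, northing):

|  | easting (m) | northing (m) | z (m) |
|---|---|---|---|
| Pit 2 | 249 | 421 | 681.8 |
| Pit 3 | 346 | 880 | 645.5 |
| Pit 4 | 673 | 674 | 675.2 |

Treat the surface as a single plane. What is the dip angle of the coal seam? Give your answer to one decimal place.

Two edge vectors: Pit 2→Pit 3 = (97, 459, -36.3), Pit 2→Pit 4 = (424, 253, -6.6).
Normal n = (Pit 2→Pit 3) × (Pit 2→Pit 4) = (6154.5, -14751, -170075).
So ∂z/∂easting = −n_x/n_z = 0.03619 and ∂z/∂northing = −n_y/n_z = −0.08673.
Gradient magnitude |∇z| = √(a² + b²) = √(0.00131 + 0.00752) = 0.09398.
True dip = arctan(0.09398) = 5.4°, dipping toward NNW (azimuth ≈ 337°).

5.4°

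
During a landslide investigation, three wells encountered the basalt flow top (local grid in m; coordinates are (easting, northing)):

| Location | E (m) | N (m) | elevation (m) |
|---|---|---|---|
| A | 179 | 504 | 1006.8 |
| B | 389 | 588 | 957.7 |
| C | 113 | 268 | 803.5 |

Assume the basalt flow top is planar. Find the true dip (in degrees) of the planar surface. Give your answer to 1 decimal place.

Two edge vectors: A→B = (210, 84, -49.1), A→C = (-66, -236, -203.3).
Normal n = (A→B) × (A→C) = (-28664.8, 45933.6, -44016).
So ∂z/∂E = −n_x/n_z = −0.65124 and ∂z/∂N = −n_y/n_z = 1.04357.
Gradient magnitude |∇z| = √(a² + b²) = √(0.42411 + 1.08903) = 1.23010.
True dip = arctan(1.23010) = 50.9°, dipping toward SSE (azimuth ≈ 148°).

50.9°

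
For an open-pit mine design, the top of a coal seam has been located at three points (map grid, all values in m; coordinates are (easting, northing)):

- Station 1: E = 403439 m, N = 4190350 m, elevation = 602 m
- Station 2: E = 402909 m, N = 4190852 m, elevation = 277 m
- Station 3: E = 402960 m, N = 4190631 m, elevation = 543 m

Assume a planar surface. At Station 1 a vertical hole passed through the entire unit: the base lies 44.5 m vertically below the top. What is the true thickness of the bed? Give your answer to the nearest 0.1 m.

24.5 m

Two edge vectors: Station 1→Station 2 = (-530, 502, -325), Station 1→Station 3 = (-479, 281, -59).
Normal n = (Station 1→Station 2) × (Station 1→Station 3) = (61707, 124405, 91528).
So ∂z/∂E = −n_x/n_z = −0.67419 and ∂z/∂N = −n_y/n_z = −1.35920.
|∇z| = √(a²+b²) = 1.51722, so dip δ = arctan(1.51722) = 56.61°.
True thickness = vertical thickness × cos δ = 44.5 × cos 56.61° = 24.5 m.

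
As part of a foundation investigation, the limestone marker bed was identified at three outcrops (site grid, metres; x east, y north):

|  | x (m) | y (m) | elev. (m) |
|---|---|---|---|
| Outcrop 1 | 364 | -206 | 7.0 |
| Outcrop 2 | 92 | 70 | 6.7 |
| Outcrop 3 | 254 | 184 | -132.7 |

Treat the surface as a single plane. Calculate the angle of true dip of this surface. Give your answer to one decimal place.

Let the plane be z = a·x + b·y + c.
Outcrop 2−Outcrop 1: −272a + 276b = −0.3;  Outcrop 3−Outcrop 1: −110a + 390b = −139.7.
Solving gives a = −0.50766, b = −0.50139.
Gradient magnitude |∇z| = √(a² + b²) = √(0.25772 + 0.25139) = 0.71352.
True dip = arctan(0.71352) = 35.5°, dipping toward NE (azimuth ≈ 045°).

35.5°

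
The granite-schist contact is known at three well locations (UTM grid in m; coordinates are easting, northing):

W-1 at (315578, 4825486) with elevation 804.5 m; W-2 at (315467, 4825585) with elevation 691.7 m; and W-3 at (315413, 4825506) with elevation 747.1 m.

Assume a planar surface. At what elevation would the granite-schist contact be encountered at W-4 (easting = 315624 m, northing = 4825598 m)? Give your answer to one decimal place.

Let the plane be z = a·easting + b·northing + c.
W-2−W-1: −111a + 99b = −112.8;  W-3−W-1: −165a + 20b = −57.4.
Solving gives a = 0.242763018, b = −0.867205101.
Then c = 804.5 − a·315578 − b·4825486 = 4108879.91.
At (315624, 4825598): z = 76621.8 − 4184783.2 + 4108879.91 = 718.5 m.

718.5 m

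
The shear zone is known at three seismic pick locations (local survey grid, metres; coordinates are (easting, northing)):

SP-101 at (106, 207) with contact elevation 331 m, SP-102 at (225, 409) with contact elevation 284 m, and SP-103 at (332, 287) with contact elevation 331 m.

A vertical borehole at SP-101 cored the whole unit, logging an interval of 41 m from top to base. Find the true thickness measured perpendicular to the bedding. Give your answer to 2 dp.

39.14 m

Two edge vectors: SP-101→SP-102 = (119, 202, -47), SP-101→SP-103 = (226, 80, 0).
Normal n = (SP-101→SP-102) × (SP-101→SP-103) = (3760, -10622, -36132).
So ∂z/∂E = −n_x/n_z = 0.10406 and ∂z/∂N = −n_y/n_z = −0.29398.
|∇z| = √(a²+b²) = 0.31185, so dip δ = arctan(0.31185) = 17.32°.
True thickness = vertical thickness × cos δ = 41 × cos 17.32° = 39.14 m.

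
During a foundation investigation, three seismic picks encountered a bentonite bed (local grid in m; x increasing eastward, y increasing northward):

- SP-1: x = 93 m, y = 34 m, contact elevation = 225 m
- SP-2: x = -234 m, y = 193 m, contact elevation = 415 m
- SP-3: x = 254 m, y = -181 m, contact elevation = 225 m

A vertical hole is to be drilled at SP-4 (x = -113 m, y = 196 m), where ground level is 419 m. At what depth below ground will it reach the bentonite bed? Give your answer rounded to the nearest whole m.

Two edge vectors: SP-1→SP-2 = (-327, 159, 190), SP-1→SP-3 = (161, -215, 0).
Normal n = (SP-1→SP-2) × (SP-1→SP-3) = (40850, 30590, 44706).
So ∂z/∂x = −n_x/n_z = −0.91375 and ∂z/∂y = −n_y/n_z = −0.68425.
Intercept c from SP-1: 225 + 84.98 + 23.26 = 333.24.
At (-113, 196): z_contact = 103.3 − 134.1 + 333.24 = 302.4 m.
Depth below ground = 419 − 302.4 = 117 m.

117 m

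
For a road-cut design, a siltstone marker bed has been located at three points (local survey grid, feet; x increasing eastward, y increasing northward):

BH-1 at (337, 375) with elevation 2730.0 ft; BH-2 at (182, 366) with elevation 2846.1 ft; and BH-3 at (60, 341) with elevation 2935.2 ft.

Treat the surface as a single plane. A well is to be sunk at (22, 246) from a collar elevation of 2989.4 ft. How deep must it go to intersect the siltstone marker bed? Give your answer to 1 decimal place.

Two edge vectors: BH-1→BH-2 = (-155, -9, 116.1), BH-1→BH-3 = (-277, -34, 205.2).
Normal n = (BH-1→BH-2) × (BH-1→BH-3) = (2100.6, -353.7, 2777).
So ∂z/∂x = −n_x/n_z = −0.75643 and ∂z/∂y = −n_y/n_z = 0.12737.
Intercept c from BH-1: 2730 + 254.92 − 47.76 = 2937.15.
At (22, 246): z_contact = −16.64 + 31.33 + 2937.15 = 2951.84 ft.
Depth below ground = 2989.4 − 2951.84 = 37.6 ft.

37.6 ft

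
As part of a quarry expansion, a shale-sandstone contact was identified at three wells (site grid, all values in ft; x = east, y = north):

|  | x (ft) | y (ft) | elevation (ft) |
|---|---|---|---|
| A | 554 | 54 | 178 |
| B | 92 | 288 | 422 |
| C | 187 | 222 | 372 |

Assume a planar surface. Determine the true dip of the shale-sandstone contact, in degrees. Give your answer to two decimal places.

Two edge vectors: A→B = (-462, 234, 244), A→C = (-367, 168, 194).
Normal n = (A→B) × (A→C) = (4404, 80, 8262).
So ∂z/∂x = −n_x/n_z = −0.53304 and ∂z/∂y = −n_y/n_z = −0.00968.
Gradient magnitude |∇z| = √(a² + b²) = √(0.28413 + 0.00009) = 0.53313.
True dip = arctan(0.53313) = 28.06°, dipping toward E (azimuth ≈ 089°).

28.06°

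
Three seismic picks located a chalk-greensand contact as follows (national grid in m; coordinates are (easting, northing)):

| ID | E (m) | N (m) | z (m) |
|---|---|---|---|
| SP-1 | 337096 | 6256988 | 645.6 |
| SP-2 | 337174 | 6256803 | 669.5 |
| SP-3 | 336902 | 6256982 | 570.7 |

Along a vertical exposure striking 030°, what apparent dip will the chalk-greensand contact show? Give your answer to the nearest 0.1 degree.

12.5°

Two edge vectors: SP-1→SP-2 = (78, -185, 23.9), SP-1→SP-3 = (-194, -6, -74.9).
Normal n = (SP-1→SP-2) × (SP-1→SP-3) = (13999.9, 1205.6, -36358).
So ∂z/∂E = −n_x/n_z = 0.38506 and ∂z/∂N = −n_y/n_z = 0.03316.
Unit vector along 030° is (sin 30°, cos 30°) = (0.5000, 0.8660).
Slope in that direction = a·(0.5000) + b·(0.8660) = 0.22125.
Apparent dip = arctan|0.22125| = 12.5° (true dip is 21.1°, so apparent ≤ true as expected).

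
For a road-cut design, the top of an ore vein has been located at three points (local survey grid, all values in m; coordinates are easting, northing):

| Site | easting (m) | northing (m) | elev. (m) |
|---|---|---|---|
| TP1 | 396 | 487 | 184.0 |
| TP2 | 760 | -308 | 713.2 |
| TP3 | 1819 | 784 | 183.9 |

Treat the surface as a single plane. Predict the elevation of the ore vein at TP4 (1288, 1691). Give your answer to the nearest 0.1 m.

Two edge vectors: TP1→TP2 = (364, -795, 529.2), TP1→TP3 = (1423, 297, -0.1).
Normal n = (TP1→TP2) × (TP1→TP3) = (-157092.9, 753088, 1239393).
So ∂z/∂easting = −n_x/n_z = 0.126750 and ∂z/∂northing = −n_y/n_z = −0.607626.
Intercept c from TP1: 184 − 50.19 + 295.91 = 429.72.
At (1288, 1691): z = 163.3 − 1027.5 + 429.72 = -434.5 m.

-434.5 m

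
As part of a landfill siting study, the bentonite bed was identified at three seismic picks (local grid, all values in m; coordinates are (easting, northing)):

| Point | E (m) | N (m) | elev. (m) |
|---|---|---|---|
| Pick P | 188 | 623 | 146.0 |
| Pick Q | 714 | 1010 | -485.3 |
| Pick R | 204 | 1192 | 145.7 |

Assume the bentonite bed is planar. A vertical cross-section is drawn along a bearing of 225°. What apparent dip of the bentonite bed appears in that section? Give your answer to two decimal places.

Let the plane be z = a·E + b·N + c.
Pick Q−Pick P: 526a + 387b = −631.3;  Pick R−Pick P: 16a + 569b = −0.3.
Solving gives a = −1.22515, b = 0.03392.
Unit vector along 225° is (sin 225°, cos 225°) = (-0.7071, -0.7071).
Slope in that direction = a·(-0.7071) + b·(-0.7071) = 0.84232.
Apparent dip = arctan|0.84232| = 40.11° (true dip is 50.8°, so apparent ≤ true as expected).

40.11°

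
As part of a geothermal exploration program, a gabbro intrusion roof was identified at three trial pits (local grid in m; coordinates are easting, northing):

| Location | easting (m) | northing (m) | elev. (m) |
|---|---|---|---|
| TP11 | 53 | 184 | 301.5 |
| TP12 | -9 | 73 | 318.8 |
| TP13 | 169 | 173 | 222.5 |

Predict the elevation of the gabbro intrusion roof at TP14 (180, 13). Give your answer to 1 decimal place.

181.1 m

Two edge vectors: TP11→TP12 = (-62, -111, 17.3), TP11→TP13 = (116, -11, -79).
Normal n = (TP11→TP12) × (TP11→TP13) = (8959.3, -2891.2, 13558).
So ∂z/∂easting = −n_x/n_z = −0.66081 and ∂z/∂northing = −n_y/n_z = 0.21325.
Intercept c from TP11: 301.5 + 35.02 − 39.24 = 297.29.
At (180, 13): z = −118.9 + 2.8 + 297.29 = 181.1 m.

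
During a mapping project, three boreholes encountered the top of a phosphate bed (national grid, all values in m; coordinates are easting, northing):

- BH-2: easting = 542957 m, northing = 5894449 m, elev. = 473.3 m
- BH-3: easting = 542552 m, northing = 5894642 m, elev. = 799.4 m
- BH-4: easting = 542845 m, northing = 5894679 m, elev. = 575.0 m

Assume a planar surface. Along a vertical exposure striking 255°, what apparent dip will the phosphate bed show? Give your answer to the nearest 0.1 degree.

36.2°

Let the plane be z = a·easting + b·northing + c.
BH-3−BH-2: −405a + 193b = 326.1;  BH-4−BH-2: −112a + 230b = 101.7.
Solving gives a = −0.77411, b = 0.06522.
Unit vector along 255° is (sin 255°, cos 255°) = (-0.9659, -0.2588).
Slope in that direction = a·(-0.9659) + b·(-0.2588) = 0.73085.
Apparent dip = arctan|0.73085| = 36.2° (true dip is 37.8°, so apparent ≤ true as expected).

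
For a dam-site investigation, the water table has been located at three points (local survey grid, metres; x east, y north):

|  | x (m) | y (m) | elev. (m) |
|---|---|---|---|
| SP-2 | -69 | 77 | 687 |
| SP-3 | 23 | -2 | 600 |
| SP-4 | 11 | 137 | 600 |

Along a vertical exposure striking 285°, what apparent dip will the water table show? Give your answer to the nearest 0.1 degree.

43.9°

Two edge vectors: SP-2→SP-3 = (92, -79, -87), SP-2→SP-4 = (80, 60, -87).
Normal n = (SP-2→SP-3) × (SP-2→SP-4) = (12093, 1044, 11840).
So ∂z/∂x = −n_x/n_z = −1.02137 and ∂z/∂y = −n_y/n_z = −0.08818.
Unit vector along 285° is (sin 285°, cos 285°) = (-0.9659, 0.2588).
Slope in that direction = a·(-0.9659) + b·(0.2588) = 0.96374.
Apparent dip = arctan|0.96374| = 43.9° (true dip is 45.7°, so apparent ≤ true as expected).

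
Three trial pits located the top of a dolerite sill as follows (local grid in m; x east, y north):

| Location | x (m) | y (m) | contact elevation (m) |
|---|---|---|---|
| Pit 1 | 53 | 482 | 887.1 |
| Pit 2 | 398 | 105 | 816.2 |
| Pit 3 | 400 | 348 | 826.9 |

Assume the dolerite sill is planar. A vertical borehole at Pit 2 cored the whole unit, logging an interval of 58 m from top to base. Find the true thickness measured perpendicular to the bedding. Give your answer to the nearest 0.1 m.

57.2 m

Two edge vectors: Pit 1→Pit 2 = (345, -377, -70.9), Pit 1→Pit 3 = (347, -134, -60.2).
Normal n = (Pit 1→Pit 2) × (Pit 1→Pit 3) = (13194.8, -3833.3, 84589).
So ∂z/∂x = −n_x/n_z = −0.15599 and ∂z/∂y = −n_y/n_z = 0.04532.
|∇z| = √(a²+b²) = 0.16244, so dip δ = arctan(0.16244) = 9.23°.
True thickness = vertical thickness × cos δ = 58 × cos 9.23° = 57.2 m.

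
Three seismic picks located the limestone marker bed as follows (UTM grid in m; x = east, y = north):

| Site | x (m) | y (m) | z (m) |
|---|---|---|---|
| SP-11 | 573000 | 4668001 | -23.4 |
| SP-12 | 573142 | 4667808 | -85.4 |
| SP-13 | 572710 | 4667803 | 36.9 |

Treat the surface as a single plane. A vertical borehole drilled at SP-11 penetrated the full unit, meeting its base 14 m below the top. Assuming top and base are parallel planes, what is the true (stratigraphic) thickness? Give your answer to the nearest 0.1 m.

Let the plane be z = a·x + b·y + c.
SP-12−SP-11: 142a − 193b = −62;  SP-13−SP-11: −290a − 198b = 60.3.
Solving gives a = −0.28440, b = 0.11200.
|∇z| = √(a²+b²) = 0.30566, so dip δ = arctan(0.30566) = 17.00°.
True thickness = vertical thickness × cos δ = 14 × cos 17.00° = 13.4 m.

13.4 m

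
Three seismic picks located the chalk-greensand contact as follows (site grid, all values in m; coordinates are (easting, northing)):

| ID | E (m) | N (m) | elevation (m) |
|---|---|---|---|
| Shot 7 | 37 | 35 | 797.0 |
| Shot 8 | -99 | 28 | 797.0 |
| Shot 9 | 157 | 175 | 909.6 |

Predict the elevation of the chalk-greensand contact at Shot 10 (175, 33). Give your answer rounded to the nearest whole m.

789 m

Two edge vectors: Shot 7→Shot 8 = (-136, -7, 0), Shot 7→Shot 9 = (120, 140, 112.6).
Normal n = (Shot 7→Shot 8) × (Shot 7→Shot 9) = (-788.2, 15313.6, -18200).
So ∂z/∂E = −n_x/n_z = −0.04331 and ∂z/∂N = −n_y/n_z = 0.84141.
Intercept c from Shot 7: 797 + 1.60 − 29.45 = 769.15.
At (175, 33): z = −7.6 + 27.8 + 769.15 = 789.3 m.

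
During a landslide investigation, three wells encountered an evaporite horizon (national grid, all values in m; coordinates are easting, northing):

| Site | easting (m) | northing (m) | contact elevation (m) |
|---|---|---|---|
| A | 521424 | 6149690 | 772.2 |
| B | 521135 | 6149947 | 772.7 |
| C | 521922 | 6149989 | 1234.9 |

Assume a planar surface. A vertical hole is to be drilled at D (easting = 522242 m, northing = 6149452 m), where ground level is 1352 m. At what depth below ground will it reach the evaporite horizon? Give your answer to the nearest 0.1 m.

Let the plane be z = a·easting + b·northing + c.
B−A: −289a + 257b = 0.5;  C−A: 498a + 299b = 462.7.
Solving gives a = 0.553946184, b = 0.624865553.
Then c = 772.2 − a·521424 − b·6149690 = −4130798.08.
At (522242, 6149452): z_contact = 289293.96 + 3842580.73 − 4130798.08 = 1076.61 m.
Depth below ground = 1352 − 1076.61 = 275.4 m.

275.4 m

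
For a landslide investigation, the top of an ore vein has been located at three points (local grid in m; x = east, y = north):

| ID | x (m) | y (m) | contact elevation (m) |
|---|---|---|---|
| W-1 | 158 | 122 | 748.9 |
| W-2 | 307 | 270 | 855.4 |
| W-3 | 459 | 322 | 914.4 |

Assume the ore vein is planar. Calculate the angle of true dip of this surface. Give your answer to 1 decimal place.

28.6°

Two edge vectors: W-1→W-2 = (149, 148, 106.5), W-1→W-3 = (301, 200, 165.5).
Normal n = (W-1→W-2) × (W-1→W-3) = (3194, 7397, -14748).
So ∂z/∂x = −n_x/n_z = 0.21657 and ∂z/∂y = −n_y/n_z = 0.50156.
Gradient magnitude |∇z| = √(a² + b²) = √(0.04690 + 0.25156) = 0.54632.
True dip = arctan(0.54632) = 28.6°, dipping toward SSW (azimuth ≈ 203°).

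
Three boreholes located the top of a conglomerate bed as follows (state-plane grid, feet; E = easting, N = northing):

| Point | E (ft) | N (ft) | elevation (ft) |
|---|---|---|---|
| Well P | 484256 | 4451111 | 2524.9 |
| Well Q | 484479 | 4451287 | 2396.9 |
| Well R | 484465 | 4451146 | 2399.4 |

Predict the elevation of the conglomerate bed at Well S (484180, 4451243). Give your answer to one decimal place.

2576.7 ft

Let the plane be z = a·E + b·N + c.
Well Q−Well P: 223a + 176b = −128;  Well R−Well P: 209a + 35b = −125.5.
Solving gives a = −0.607612409, b = 0.042599814.
Then c = 2524.9 − a·484256 − b·4451111 = 107148.36.
At (484180, 4451243): z = −294193.8 + 189622.1 + 107148.36 = 2576.7 ft.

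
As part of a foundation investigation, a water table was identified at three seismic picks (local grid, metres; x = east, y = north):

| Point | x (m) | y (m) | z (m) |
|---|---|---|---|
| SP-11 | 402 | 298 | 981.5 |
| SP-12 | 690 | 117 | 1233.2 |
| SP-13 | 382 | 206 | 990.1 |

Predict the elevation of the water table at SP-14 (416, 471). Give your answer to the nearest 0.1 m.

948.4 m

Two edge vectors: SP-11→SP-12 = (288, -181, 251.7), SP-11→SP-13 = (-20, -92, 8.6).
Normal n = (SP-11→SP-12) × (SP-11→SP-13) = (21599.8, -7510.8, -30116).
So ∂z/∂x = −n_x/n_z = 0.71722 and ∂z/∂y = −n_y/n_z = −0.24940.
Intercept c from SP-11: 981.5 − 288.32 + 74.32 = 767.50.
At (416, 471): z = 298.4 − 117.5 + 767.50 = 948.4 m.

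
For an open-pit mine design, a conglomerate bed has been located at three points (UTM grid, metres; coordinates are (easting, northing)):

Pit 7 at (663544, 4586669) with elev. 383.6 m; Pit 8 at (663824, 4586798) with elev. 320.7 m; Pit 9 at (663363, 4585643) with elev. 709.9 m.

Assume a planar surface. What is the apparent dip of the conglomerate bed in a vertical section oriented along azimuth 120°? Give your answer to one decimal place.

Two edge vectors: Pit 7→Pit 8 = (280, 129, -62.9), Pit 7→Pit 9 = (-181, -1026, 326.3).
Normal n = (Pit 7→Pit 8) × (Pit 7→Pit 9) = (-22442.7, -79979.1, -263931).
So ∂z/∂E = −n_x/n_z = −0.08503 and ∂z/∂N = −n_y/n_z = −0.30303.
Unit vector along 120° is (sin 120°, cos 120°) = (0.8660, -0.5000).
Slope in that direction = a·(0.8660) + b·(-0.5000) = 0.07787.
Apparent dip = arctan|0.07787| = 4.5° (true dip is 17.5°, so apparent ≤ true as expected).

4.5°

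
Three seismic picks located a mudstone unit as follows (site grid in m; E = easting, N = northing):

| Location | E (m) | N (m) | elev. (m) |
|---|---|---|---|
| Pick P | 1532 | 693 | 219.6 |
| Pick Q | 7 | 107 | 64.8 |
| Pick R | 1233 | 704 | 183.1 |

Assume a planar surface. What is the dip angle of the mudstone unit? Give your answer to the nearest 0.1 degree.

Let the plane be z = a·E + b·N + c.
Pick Q−Pick P: −1525a − 586b = −154.8;  Pick R−Pick P: −299a + 11b = −36.5.
Solving gives a = 0.12028, b = −0.04884.
Gradient magnitude |∇z| = √(a² + b²) = √(0.01447 + 0.00239) = 0.12982.
True dip = arctan(0.12982) = 7.4°, dipping toward WNW (azimuth ≈ 292°).

7.4°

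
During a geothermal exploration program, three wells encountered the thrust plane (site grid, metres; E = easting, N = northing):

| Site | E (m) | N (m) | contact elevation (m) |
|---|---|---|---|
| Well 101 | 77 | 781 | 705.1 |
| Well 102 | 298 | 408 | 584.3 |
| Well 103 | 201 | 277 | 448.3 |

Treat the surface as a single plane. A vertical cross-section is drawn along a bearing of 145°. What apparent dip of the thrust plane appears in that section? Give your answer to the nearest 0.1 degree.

12.3°

Let the plane be z = a·E + b·N + c.
Well 102−Well 101: 221a − 373b = −120.8;  Well 103−Well 101: 124a − 504b = −256.8.
Solving gives a = 0.53588, b = 0.64137.
Unit vector along 145° is (sin 145°, cos 145°) = (0.5736, -0.8192).
Slope in that direction = a·(0.5736) + b·(-0.8192) = −0.21801.
Apparent dip = arctan|0.21801| = 12.3° (true dip is 39.9°, so apparent ≤ true as expected).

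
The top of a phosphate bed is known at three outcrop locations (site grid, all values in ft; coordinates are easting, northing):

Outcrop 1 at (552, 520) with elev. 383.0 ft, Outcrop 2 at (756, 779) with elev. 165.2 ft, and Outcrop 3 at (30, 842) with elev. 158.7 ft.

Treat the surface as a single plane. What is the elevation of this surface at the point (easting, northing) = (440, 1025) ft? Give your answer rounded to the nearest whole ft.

Let the plane be z = a·easting + b·northing + c.
Outcrop 2−Outcrop 1: 204a + 259b = −217.8;  Outcrop 3−Outcrop 1: −522a + 322b = −224.3.
Solving gives a = −0.05992, b = −0.79373.
Then c = 383 − a·552 − b·520 = 828.82.
At (440, 1025): z = −26.4 − 813.6 + 828.82 = -11.1 ft.

-11 ft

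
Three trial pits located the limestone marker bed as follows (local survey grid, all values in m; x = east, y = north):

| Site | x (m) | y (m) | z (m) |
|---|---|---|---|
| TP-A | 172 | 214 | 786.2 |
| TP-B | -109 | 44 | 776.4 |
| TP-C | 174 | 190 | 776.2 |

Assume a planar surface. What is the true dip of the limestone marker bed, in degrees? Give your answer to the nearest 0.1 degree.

24.2°

Two edge vectors: TP-A→TP-B = (-281, -170, -9.8), TP-A→TP-C = (2, -24, -10).
Normal n = (TP-A→TP-B) × (TP-A→TP-C) = (1464.8, -2829.6, 7084).
So ∂z/∂x = −n_x/n_z = −0.20678 and ∂z/∂y = −n_y/n_z = 0.39944.
Gradient magnitude |∇z| = √(a² + b²) = √(0.04276 + 0.15955) = 0.44978.
True dip = arctan(0.44978) = 24.2°, dipping toward SSE (azimuth ≈ 153°).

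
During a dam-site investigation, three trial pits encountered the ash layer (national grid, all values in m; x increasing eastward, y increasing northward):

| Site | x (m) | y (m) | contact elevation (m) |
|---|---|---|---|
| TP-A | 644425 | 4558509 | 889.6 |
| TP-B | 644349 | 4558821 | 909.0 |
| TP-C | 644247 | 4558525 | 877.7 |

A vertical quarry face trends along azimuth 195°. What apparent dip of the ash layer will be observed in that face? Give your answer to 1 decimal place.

5.5°

Two edge vectors: TP-A→TP-B = (-76, 312, 19.4), TP-A→TP-C = (-178, 16, -11.9).
Normal n = (TP-A→TP-B) × (TP-A→TP-C) = (-4023.2, -4357.6, 54320).
So ∂z/∂x = −n_x/n_z = 0.07406 and ∂z/∂y = −n_y/n_z = 0.08022.
Unit vector along 195° is (sin 195°, cos 195°) = (-0.2588, -0.9659).
Slope in that direction = a·(-0.2588) + b·(-0.9659) = −0.09666.
Apparent dip = arctan|0.09666| = 5.5° (true dip is 6.2°, so apparent ≤ true as expected).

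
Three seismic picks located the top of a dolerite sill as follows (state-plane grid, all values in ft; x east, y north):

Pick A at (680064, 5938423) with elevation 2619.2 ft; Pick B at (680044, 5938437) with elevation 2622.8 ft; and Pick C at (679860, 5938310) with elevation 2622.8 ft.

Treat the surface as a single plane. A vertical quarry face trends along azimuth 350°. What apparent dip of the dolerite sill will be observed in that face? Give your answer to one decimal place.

Two edge vectors: Pick A→Pick B = (-20, 14, 3.6), Pick A→Pick C = (-204, -113, 3.6).
Normal n = (Pick A→Pick B) × (Pick A→Pick C) = (457.2, -662.4, 5116).
So ∂z/∂x = −n_x/n_z = −0.08937 and ∂z/∂y = −n_y/n_z = 0.12948.
Unit vector along 350° is (sin 350°, cos 350°) = (-0.1736, 0.9848).
Slope in that direction = a·(-0.1736) + b·(0.9848) = 0.14303.
Apparent dip = arctan|0.14303| = 8.1° (true dip is 8.9°, so apparent ≤ true as expected).

8.1°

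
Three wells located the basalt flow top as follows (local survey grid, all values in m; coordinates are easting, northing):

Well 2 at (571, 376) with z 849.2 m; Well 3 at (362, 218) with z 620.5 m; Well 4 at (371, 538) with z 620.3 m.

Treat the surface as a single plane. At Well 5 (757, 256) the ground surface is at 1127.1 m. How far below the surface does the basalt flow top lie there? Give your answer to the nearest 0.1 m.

66.0 m

Two edge vectors: Well 2→Well 3 = (-209, -158, -228.7), Well 2→Well 4 = (-200, 162, -228.9).
Normal n = (Well 2→Well 3) × (Well 2→Well 4) = (73215.6, -2100.1, -65458).
So ∂z/∂easting = −n_x/n_z = 1.11851 and ∂z/∂northing = −n_y/n_z = −0.03208.
Intercept c from Well 2: 849.2 − 638.67 + 12.06 = 222.59.
At (757, 256): z_contact = 846.71 − 8.21 + 222.59 = 1061.09 m.
Depth below ground = 1127.1 − 1061.09 = 66.0 m.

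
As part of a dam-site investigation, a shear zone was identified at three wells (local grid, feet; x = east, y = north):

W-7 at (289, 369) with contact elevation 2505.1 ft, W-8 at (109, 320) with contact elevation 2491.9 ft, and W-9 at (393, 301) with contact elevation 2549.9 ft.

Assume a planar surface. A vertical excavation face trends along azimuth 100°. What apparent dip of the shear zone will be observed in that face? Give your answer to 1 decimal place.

13.6°

Let the plane be z = a·x + b·y + c.
W-8−W-7: −180a − 49b = −13.2;  W-9−W-7: 104a − 68b = 44.8.
Solving gives a = 0.17840, b = −0.38597.
Unit vector along 100° is (sin 100°, cos 100°) = (0.9848, -0.1736).
Slope in that direction = a·(0.9848) + b·(-0.1736) = 0.24272.
Apparent dip = arctan|0.24272| = 13.6° (true dip is 23.0°, so apparent ≤ true as expected).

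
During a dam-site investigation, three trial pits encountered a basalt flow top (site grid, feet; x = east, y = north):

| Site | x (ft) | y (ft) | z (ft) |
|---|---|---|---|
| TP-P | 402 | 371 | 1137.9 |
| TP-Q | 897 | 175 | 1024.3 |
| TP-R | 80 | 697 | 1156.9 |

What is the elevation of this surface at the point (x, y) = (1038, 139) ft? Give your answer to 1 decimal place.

986.5 ft

Let the plane be z = a·x + b·y + c.
TP-Q−TP-P: 495a − 196b = −113.6;  TP-R−TP-P: −322a + 326b = 19.
Solving gives a = −0.339001, b = −0.276560.
Then c = 1137.9 − a·402 − b·371 = 1376.78.
At (1038, 139): z = −351.9 − 38.4 + 1376.78 = 986.5 ft.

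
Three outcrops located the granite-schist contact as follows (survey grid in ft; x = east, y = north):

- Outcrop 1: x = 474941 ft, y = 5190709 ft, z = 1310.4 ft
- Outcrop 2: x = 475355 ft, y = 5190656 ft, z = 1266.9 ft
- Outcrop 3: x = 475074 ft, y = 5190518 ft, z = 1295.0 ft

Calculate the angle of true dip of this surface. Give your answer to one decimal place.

6.0°

Let the plane be z = a·x + b·y + c.
Outcrop 2−Outcrop 1: 414a − 53b = −43.5;  Outcrop 3−Outcrop 1: 133a − 191b = −15.4.
Solving gives a = −0.10402, b = 0.00819.
Gradient magnitude |∇z| = √(a² + b²) = √(0.01082 + 0.00007) = 0.10435.
True dip = arctan(0.10435) = 6.0°, dipping toward E (azimuth ≈ 095°).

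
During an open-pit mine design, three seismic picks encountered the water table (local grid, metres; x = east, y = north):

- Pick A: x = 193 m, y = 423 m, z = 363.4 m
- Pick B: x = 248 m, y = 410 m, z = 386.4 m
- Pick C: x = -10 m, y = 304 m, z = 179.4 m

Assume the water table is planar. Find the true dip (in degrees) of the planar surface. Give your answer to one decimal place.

39.2°

Let the plane be z = a·x + b·y + c.
Pick B−Pick A: 55a − 13b = 23;  Pick C−Pick A: −203a − 119b = −184.
Solving gives a = 0.55847, b = 0.59353.
Gradient magnitude |∇z| = √(a² + b²) = √(0.31189 + 0.35228) = 0.81497.
True dip = arctan(0.81497) = 39.2°, dipping toward SW (azimuth ≈ 223°).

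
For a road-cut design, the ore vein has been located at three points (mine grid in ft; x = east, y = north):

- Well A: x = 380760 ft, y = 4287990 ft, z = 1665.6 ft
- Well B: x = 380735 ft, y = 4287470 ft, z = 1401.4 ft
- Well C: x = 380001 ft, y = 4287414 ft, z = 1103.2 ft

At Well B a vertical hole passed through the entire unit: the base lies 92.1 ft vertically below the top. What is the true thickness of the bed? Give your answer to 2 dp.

Two edge vectors: Well A→Well B = (-25, -520, -264.2), Well A→Well C = (-759, -576, -562.4).
Normal n = (Well A→Well B) × (Well A→Well C) = (140268.8, 186467.8, -380280).
So ∂z/∂x = −n_x/n_z = 0.36886 and ∂z/∂y = −n_y/n_z = 0.49034.
|∇z| = √(a²+b²) = 0.61359, so dip δ = arctan(0.61359) = 31.53°.
True thickness = vertical thickness × cos δ = 92.1 × cos 31.53° = 78.50 ft.

78.50 ft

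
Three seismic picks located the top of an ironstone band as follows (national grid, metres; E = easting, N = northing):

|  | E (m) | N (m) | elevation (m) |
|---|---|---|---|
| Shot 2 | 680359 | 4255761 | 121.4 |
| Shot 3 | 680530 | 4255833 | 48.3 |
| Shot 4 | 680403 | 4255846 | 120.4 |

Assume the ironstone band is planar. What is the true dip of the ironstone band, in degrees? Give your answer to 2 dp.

31.09°

Let the plane be z = a·E + b·N + c.
Shot 3−Shot 2: 171a + 72b = −73.1;  Shot 4−Shot 2: 44a + 85b = −1.
Solving gives a = −0.54029, b = 0.26792.
Gradient magnitude |∇z| = √(a² + b²) = √(0.29192 + 0.07178) = 0.60307.
True dip = arctan(0.60307) = 31.09°, dipping toward ESE (azimuth ≈ 116°).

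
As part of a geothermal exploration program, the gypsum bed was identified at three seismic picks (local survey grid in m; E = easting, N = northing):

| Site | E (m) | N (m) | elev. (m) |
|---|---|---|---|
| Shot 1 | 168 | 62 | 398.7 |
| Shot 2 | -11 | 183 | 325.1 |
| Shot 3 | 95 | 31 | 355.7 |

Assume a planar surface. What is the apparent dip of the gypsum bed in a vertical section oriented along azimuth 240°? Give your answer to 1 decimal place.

28.0°

Let the plane be z = a·E + b·N + c.
Shot 2−Shot 1: −179a + 121b = −73.6;  Shot 3−Shot 1: −73a − 31b = −43.
Solving gives a = 0.52041, b = 0.16160.
Unit vector along 240° is (sin 240°, cos 240°) = (-0.8660, -0.5000).
Slope in that direction = a·(-0.8660) + b·(-0.5000) = −0.53149.
Apparent dip = arctan|0.53149| = 28.0° (true dip is 28.6°, so apparent ≤ true as expected).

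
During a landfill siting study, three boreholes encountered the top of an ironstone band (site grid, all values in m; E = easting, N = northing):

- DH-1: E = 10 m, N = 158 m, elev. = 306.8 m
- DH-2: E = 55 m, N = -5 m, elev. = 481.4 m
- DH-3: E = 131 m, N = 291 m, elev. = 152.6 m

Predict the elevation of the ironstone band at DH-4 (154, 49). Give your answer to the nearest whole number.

415 m

Let the plane be z = a·E + b·N + c.
DH-2−DH-1: 45a − 163b = 174.6;  DH-3−DH-1: 121a + 133b = −154.2.
Solving gives a = −0.07440, b = −1.09171.
Then c = 306.8 − a·10 − b·158 = 480.03.
At (154, 49): z = −11.5 − 53.5 + 480.03 = 415.1 m.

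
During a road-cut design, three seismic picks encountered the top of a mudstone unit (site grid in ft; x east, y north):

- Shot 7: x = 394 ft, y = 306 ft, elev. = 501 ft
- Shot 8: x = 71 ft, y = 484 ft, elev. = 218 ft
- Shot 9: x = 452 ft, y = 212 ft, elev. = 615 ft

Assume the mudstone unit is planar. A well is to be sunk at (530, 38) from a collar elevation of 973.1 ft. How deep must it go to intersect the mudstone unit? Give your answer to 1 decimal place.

156.3 ft

Two edge vectors: Shot 7→Shot 8 = (-323, 178, -283), Shot 7→Shot 9 = (58, -94, 114).
Normal n = (Shot 7→Shot 8) × (Shot 7→Shot 9) = (-6310, 20408, 20038).
So ∂z/∂x = −n_x/n_z = 0.31490 and ∂z/∂y = −n_y/n_z = −1.01846.
Intercept c from Shot 7: 501 − 124.07 + 311.65 = 688.58.
At (530, 38): z_contact = 166.90 − 38.70 + 688.58 = 816.78 ft.
Depth below ground = 973.1 − 816.78 = 156.3 ft.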